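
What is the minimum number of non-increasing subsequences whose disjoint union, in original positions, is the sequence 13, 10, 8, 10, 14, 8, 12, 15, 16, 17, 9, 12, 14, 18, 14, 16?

Place each on the leftmost legal pile:
13 → new pile 1 (tops now [13])
10 → pile 1 (tops now [10])
8 → pile 1 (tops now [8])
10 → new pile 2 (tops now [8, 10])
14 → new pile 3 (tops now [8, 10, 14])
8 → pile 1 (tops now [8, 10, 14])
12 → pile 3 (tops now [8, 10, 12])
15 → new pile 4 (tops now [8, 10, 12, 15])
16 → new pile 5 (tops now [8, 10, 12, 15, 16])
17 → new pile 6 (tops now [8, 10, 12, 15, 16, 17])
9 → pile 2 (tops now [8, 9, 12, 15, 16, 17])
12 → pile 3 (tops now [8, 9, 12, 15, 16, 17])
14 → pile 4 (tops now [8, 9, 12, 14, 16, 17])
18 → new pile 7 (tops now [8, 9, 12, 14, 16, 17, 18])
14 → pile 4 (tops now [8, 9, 12, 14, 16, 17, 18])
16 → pile 5 (tops now [8, 9, 12, 14, 16, 17, 18])
Seven piles.

7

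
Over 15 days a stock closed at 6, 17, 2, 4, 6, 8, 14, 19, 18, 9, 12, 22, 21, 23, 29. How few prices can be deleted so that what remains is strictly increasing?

6

Fewest deletions = n − (longest strictly increasing subsequence).
i:      1  2  3  4  5  6  7  8  9 10 11 12 13 14 15
a[i]:   6 17  2  4  6  8 14 19 18  9 12 22 21 23 29
dp:     1  2  1  2  3  4  5  6  6  5  6  7  7  8  9
max dp = 9, so deletions = 15 − 9 = 6.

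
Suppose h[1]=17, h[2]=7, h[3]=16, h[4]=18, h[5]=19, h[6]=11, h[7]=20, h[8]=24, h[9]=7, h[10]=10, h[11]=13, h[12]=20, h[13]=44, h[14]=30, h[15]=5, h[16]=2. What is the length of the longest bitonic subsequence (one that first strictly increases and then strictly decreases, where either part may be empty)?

10

inc[i] = longest strictly increasing subsequence ending at i; dec[i] = longest strictly decreasing subsequence starting at i:
i:      1  2  3  4  5  6  7  8  9 10 11 12 13 14 15 16
h[i]:  17  7 16 18 19 11 20 24  7 10 13 20 44 30  5  2
inc:    1  1  2  3  4  2  5  6  1  2  3  5  7  7  1  1
dec:    6  3  5  5  5  4  4  4  3  3  3  3  4  3  2  1
Best peak at i=13 (value 44): inc=7, dec=4, length 7+4−1 = 10.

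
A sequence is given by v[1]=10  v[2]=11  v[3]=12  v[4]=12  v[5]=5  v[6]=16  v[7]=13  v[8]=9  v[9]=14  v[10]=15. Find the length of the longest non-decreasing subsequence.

Track the smallest tail for each achievable length (allowing ties):
10 → extends → [10]
11 → extends → [10, 11]
12 → extends → [10, 11, 12]
12 → extends → [10, 11, 12, 12]
5 → replaces 10 → [5, 11, 12, 12]
16 → extends → [5, 11, 12, 12, 16]
13 → replaces 16 → [5, 11, 12, 12, 13]
9 → replaces 11 → [5, 9, 12, 12, 13]
14 → extends → [5, 9, 12, 12, 13, 14]
15 → extends → [5, 9, 12, 12, 13, 14, 15]
Seven tails, so the longest non-decreasing subsequence has length 7 (e.g. 10, 11, 12, 12, 13, 14, 15).

7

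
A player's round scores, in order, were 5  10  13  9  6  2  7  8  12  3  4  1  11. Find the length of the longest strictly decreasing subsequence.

Negate each value so 'decreasing' becomes 'increasing', then run patience tails on the negated sequence:
-5 → extends → [-5]
-10 → replaces -5 → [-10]
-13 → replaces -10 → [-13]
-9 → extends → [-13, -9]
-6 → extends → [-13, -9, -6]
-2 → extends → [-13, -9, -6, -2]
-7 → replaces -6 → [-13, -9, -7, -2]
-8 → replaces -7 → [-13, -9, -8, -2]
-12 → replaces -9 → [-13, -12, -8, -2]
-3 → replaces -2 → [-13, -12, -8, -3]
-4 → replaces -3 → [-13, -12, -8, -4]
-1 → extends → [-13, -12, -8, -4, -1]
-11 → replaces -8 → [-13, -12, -11, -4, -1]
Five tails, so the longest strictly decreasing subsequence of the original has length 5.

5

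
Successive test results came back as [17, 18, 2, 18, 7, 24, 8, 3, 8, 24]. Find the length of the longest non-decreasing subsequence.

Let dp[i] be the length of the longest such subsequence ending at index i:
i:      1  2  3  4  5  6  7  8  9 10
a[i]:  17 18  2 18  7 24  8  3  8 24
dp:     1  2  1  3  2  4  3  2  4  5
Maximum dp value is 5.

5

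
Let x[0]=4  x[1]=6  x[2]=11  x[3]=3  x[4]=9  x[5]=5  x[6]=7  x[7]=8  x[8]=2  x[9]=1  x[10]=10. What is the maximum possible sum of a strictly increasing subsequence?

35

Let S[i] be the best sum of a strictly increasing subsequence ending at i:
i:      0  1  2  3  4  5  6  7  8  9 10
x[i]:   4  6 11  3  9  5  7  8  2  1 10
S:      4 10 21  3 19  9 17 25  2  1 35
Maximum is 35 (e.g. 4 + 6 + 7 + 8 + 10).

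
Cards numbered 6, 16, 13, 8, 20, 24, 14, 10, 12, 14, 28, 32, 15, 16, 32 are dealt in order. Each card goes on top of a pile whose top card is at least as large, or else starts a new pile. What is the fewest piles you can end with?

8

The minimum number of non-increasing subsequences covering a sequence equals the length of its longest strictly increasing subsequence.
LIS length is 8 (e.g. 6, 8, 10, 12, 14, 15, 16, 32), so 8 piles are needed.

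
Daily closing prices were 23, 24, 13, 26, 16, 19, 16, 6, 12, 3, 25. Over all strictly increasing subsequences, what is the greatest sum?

73

Let S[i] be the best sum of a strictly increasing subsequence ending at i:
i:      1  2  3  4  5  6  7  8  9 10 11
a[i]:  23 24 13 26 16 19 16  6 12  3 25
S:     23 47 13 73 29 48 29  6 18  3 73
Maximum is 73 (e.g. 23 + 24 + 26).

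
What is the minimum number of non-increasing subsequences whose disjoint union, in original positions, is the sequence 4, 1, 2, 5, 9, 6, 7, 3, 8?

The minimum number of non-increasing subsequences covering a sequence equals the length of its longest strictly increasing subsequence.
LIS length is 6 (e.g. 1, 2, 5, 6, 7, 8), so 6 piles are needed.

6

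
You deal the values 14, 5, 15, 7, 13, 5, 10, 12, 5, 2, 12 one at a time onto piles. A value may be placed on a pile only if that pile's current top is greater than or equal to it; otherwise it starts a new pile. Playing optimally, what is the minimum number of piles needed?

4

Place each on the leftmost legal pile:
14 → new pile 1 (tops now [14])
5 → pile 1 (tops now [5])
15 → new pile 2 (tops now [5, 15])
7 → pile 2 (tops now [5, 7])
13 → new pile 3 (tops now [5, 7, 13])
5 → pile 1 (tops now [5, 7, 13])
10 → pile 3 (tops now [5, 7, 10])
12 → new pile 4 (tops now [5, 7, 10, 12])
5 → pile 1 (tops now [5, 7, 10, 12])
2 → pile 1 (tops now [2, 7, 10, 12])
12 → pile 4 (tops now [2, 7, 10, 12])
Four piles.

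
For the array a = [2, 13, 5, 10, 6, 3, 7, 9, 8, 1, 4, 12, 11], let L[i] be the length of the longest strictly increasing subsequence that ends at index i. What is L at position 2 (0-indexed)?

dp[i] = 1 + max{dp[j] : j<i, a[j]<a[i]} (or 1 if no such j):
i:      0  1  2  3  4  5  6  7  8  9 10 11 12
a[i]:   2 13  5 10  6  3  7  9  8  1  4 12 11
dp:     1  2  2  3  3  2  4  5  5  1  3  6  6
At index 2 the value is 2.

2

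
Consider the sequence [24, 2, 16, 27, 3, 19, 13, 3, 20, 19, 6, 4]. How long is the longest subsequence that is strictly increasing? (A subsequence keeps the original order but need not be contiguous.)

Track the smallest tail for each achievable length (strict):
24 → extends → [24]
2 → replaces 24 → [2]
16 → extends → [2, 16]
27 → extends → [2, 16, 27]
3 → replaces 16 → [2, 3, 27]
19 → replaces 27 → [2, 3, 19]
13 → replaces 19 → [2, 3, 13]
3 → already a tail → [2, 3, 13]
20 → extends → [2, 3, 13, 20]
19 → replaces 20 → [2, 3, 13, 19]
6 → replaces 13 → [2, 3, 6, 19]
4 → replaces 6 → [2, 3, 4, 19]
Four tails, so the longest strictly increasing subsequence has length 4 (e.g. 2, 16, 19, 20).

4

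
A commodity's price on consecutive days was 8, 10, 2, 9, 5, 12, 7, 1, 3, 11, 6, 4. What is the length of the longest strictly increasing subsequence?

4

Track the smallest tail for each achievable length (strict):
8 → extends → [8]
10 → extends → [8, 10]
2 → replaces 8 → [2, 10]
9 → replaces 10 → [2, 9]
5 → replaces 9 → [2, 5]
12 → extends → [2, 5, 12]
7 → replaces 12 → [2, 5, 7]
1 → replaces 2 → [1, 5, 7]
3 → replaces 5 → [1, 3, 7]
11 → extends → [1, 3, 7, 11]
6 → replaces 7 → [1, 3, 6, 11]
4 → replaces 6 → [1, 3, 4, 11]
Four tails, so the longest strictly increasing subsequence has length 4 (e.g. 2, 5, 7, 11).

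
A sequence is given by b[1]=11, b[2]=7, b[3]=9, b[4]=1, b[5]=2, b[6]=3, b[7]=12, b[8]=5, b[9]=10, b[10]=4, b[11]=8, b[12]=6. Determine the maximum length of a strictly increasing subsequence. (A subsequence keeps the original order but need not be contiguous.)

5

Let dp[i] be the length of the longest such subsequence ending at index i:
i:      1  2  3  4  5  6  7  8  9 10 11 12
b[i]:  11  7  9  1  2  3 12  5 10  4  8  6
dp:     1  1  2  1  2  3  4  4  5  4  5  5
Maximum dp value is 5.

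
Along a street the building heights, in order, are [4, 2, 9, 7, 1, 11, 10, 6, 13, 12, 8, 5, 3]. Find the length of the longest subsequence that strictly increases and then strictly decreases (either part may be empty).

8

inc[i] = longest strictly increasing subsequence ending at i; dec[i] = longest strictly decreasing subsequence starting at i:
i:      1  2  3  4  5  6  7  8  9 10 11 12 13
a[i]:   4  2  9  7  1 11 10  6 13 12  8  5  3
inc:    1  1  2  2  1  3  3  2  4  4  3  2  2
dec:    3  2  5  4  1  5  4  3  5  4  3  2  1
Best peak at i=9 (value 13): inc=4, dec=5, length 4+5−1 = 8.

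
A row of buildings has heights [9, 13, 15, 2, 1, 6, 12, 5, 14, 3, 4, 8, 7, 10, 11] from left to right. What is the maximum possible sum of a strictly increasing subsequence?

Let S[i] be the best sum of a strictly increasing subsequence ending at i:
i:      1  2  3  4  5  6  7  8  9 10 11 12 13 14 15
a[i]:   9 13 15  2  1  6 12  5 14  3  4  8  7 10 11
S:      9 22 37  2  1  8 21  7 36  5  9 17 16 27 38
Maximum is 38 (e.g. 2 + 3 + 4 + 8 + 10 + 11).

38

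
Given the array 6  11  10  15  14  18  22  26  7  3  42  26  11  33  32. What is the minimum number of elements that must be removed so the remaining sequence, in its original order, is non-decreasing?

7

Fewest deletions = n − (longest non-decreasing subsequence).
Patience tails:
6 → extends → [6]
11 → extends → [6, 11]
10 → replaces 11 → [6, 10]
15 → extends → [6, 10, 15]
14 → replaces 15 → [6, 10, 14]
18 → extends → [6, 10, 14, 18]
22 → extends → [6, 10, 14, 18, 22]
26 → extends → [6, 10, 14, 18, 22, 26]
7 → replaces 10 → [6, 7, 14, 18, 22, 26]
3 → replaces 6 → [3, 7, 14, 18, 22, 26]
42 → extends → [3, 7, 14, 18, 22, 26, 42]
26 → replaces 42 → [3, 7, 14, 18, 22, 26, 26]
11 → replaces 14 → [3, 7, 11, 18, 22, 26, 26]
33 → extends → [3, 7, 11, 18, 22, 26, 26, 33]
32 → replaces 33 → [3, 7, 11, 18, 22, 26, 26, 32]
Longest non-decreasing subsequence has length 8, so deletions = 15 − 8 = 7.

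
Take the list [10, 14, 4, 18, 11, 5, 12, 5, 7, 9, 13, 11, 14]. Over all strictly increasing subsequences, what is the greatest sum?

60

Let S[i] be the best sum of a strictly increasing subsequence ending at i:
i:      1  2  3  4  5  6  7  8  9 10 11 12 13
a[i]:  10 14  4 18 11  5 12  5  7  9 13 11 14
S:     10 24  4 42 21  9 33  9 16 25 46 36 60
Maximum is 60 (e.g. 10 + 11 + 12 + 13 + 14).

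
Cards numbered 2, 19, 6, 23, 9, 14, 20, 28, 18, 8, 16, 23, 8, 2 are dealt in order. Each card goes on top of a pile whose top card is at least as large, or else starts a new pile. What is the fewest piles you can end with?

Place each on the leftmost legal pile:
2 → new pile 1 (tops now [2])
19 → new pile 2 (tops now [2, 19])
6 → pile 2 (tops now [2, 6])
23 → new pile 3 (tops now [2, 6, 23])
9 → pile 3 (tops now [2, 6, 9])
14 → new pile 4 (tops now [2, 6, 9, 14])
20 → new pile 5 (tops now [2, 6, 9, 14, 20])
28 → new pile 6 (tops now [2, 6, 9, 14, 20, 28])
18 → pile 5 (tops now [2, 6, 9, 14, 18, 28])
8 → pile 3 (tops now [2, 6, 8, 14, 18, 28])
16 → pile 5 (tops now [2, 6, 8, 14, 16, 28])
23 → pile 6 (tops now [2, 6, 8, 14, 16, 23])
8 → pile 3 (tops now [2, 6, 8, 14, 16, 23])
2 → pile 1 (tops now [2, 6, 8, 14, 16, 23])
Six piles.

6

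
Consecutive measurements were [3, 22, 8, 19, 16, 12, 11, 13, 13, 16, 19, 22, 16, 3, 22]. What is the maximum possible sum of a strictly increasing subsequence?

Let S[i] be the best sum of a strictly increasing subsequence ending at i:
i:      1  2  3  4  5  6  7  8  9 10 11 12 13 14 15
a[i]:   3 22  8 19 16 12 11 13 13 16 19 22 16  3 22
S:      3 25 11 30 27 23 22 36 36 52 71 93 52  3 93
Maximum is 93 (e.g. 3 + 8 + 12 + 13 + 16 + 19 + 22).

93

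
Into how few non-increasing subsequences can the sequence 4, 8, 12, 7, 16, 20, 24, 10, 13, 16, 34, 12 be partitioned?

Place each on the leftmost legal pile:
4 → new pile 1 (tops now [4])
8 → new pile 2 (tops now [4, 8])
12 → new pile 3 (tops now [4, 8, 12])
7 → pile 2 (tops now [4, 7, 12])
16 → new pile 4 (tops now [4, 7, 12, 16])
20 → new pile 5 (tops now [4, 7, 12, 16, 20])
24 → new pile 6 (tops now [4, 7, 12, 16, 20, 24])
10 → pile 3 (tops now [4, 7, 10, 16, 20, 24])
13 → pile 4 (tops now [4, 7, 10, 13, 20, 24])
16 → pile 5 (tops now [4, 7, 10, 13, 16, 24])
34 → new pile 7 (tops now [4, 7, 10, 13, 16, 24, 34])
12 → pile 4 (tops now [4, 7, 10, 12, 16, 24, 34])
Seven piles.

7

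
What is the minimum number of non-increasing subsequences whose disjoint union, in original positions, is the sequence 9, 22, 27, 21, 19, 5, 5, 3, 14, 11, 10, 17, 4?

3

Place each on the leftmost legal pile:
9 → new pile 1 (tops now [9])
22 → new pile 2 (tops now [9, 22])
27 → new pile 3 (tops now [9, 22, 27])
21 → pile 2 (tops now [9, 21, 27])
19 → pile 2 (tops now [9, 19, 27])
5 → pile 1 (tops now [5, 19, 27])
5 → pile 1 (tops now [5, 19, 27])
3 → pile 1 (tops now [3, 19, 27])
14 → pile 2 (tops now [3, 14, 27])
11 → pile 2 (tops now [3, 11, 27])
10 → pile 2 (tops now [3, 10, 27])
17 → pile 3 (tops now [3, 10, 17])
4 → pile 2 (tops now [3, 4, 17])
Three piles.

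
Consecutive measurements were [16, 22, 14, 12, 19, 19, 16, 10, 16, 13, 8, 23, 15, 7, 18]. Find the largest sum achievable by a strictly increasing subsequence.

61

Let S[i] be the best sum of a strictly increasing subsequence ending at i:
i:      1  2  3  4  5  6  7  8  9 10 11 12 13 14 15
a[i]:  16 22 14 12 19 19 16 10 16 13  8 23 15  7 18
S:     16 38 14 12 35 35 30 10 30 25  8 61 40  7 58
Maximum is 61 (e.g. 16 + 22 + 23).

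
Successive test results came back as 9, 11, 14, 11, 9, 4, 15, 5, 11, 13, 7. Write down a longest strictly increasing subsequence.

Patience tails give the LIS length; then backtrack through the dp parents:
9 → extends → [9]
11 → extends → [9, 11]
14 → extends → [9, 11, 14]
11 → already a tail → [9, 11, 14]
9 → already a tail → [9, 11, 14]
4 → replaces 9 → [4, 11, 14]
15 → extends → [4, 11, 14, 15]
5 → replaces 11 → [4, 5, 14, 15]
11 → replaces 14 → [4, 5, 11, 15]
13 → replaces 15 → [4, 5, 11, 13]
7 → replaces 11 → [4, 5, 7, 13]
Length 4; one witness is 9, 11, 14, 15.

9, 11, 14, 15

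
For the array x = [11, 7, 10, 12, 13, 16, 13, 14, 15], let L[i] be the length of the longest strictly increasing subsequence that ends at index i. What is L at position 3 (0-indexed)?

dp[i] = 1 + max{dp[j] : j<i, x[j]<x[i]} (or 1 if no such j):
i:      0  1  2  3  4  5  6  7  8
x[i]:  11  7 10 12 13 16 13 14 15
dp:     1  1  2  3  4  5  4  5  6
At index 3 the value is 3.

3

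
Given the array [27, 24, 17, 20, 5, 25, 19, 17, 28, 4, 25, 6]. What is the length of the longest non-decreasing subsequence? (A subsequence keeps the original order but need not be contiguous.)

4

Let dp[i] be the length of the longest such subsequence ending at index i:
i:      1  2  3  4  5  6  7  8  9 10 11 12
a[i]:  27 24 17 20  5 25 19 17 28  4 25  6
dp:     1  1  1  2  1  3  2  2  4  1  4  2
Maximum dp value is 4.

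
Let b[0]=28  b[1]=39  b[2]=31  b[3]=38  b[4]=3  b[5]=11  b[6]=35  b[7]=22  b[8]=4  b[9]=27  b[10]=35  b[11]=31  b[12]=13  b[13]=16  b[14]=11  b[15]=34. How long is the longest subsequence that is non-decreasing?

6

Let dp[i] be the length of the longest such subsequence ending at index i:
i:      0  1  2  3  4  5  6  7  8  9 10 11 12 13 14 15
b[i]:  28 39 31 38  3 11 35 22  4 27 35 31 13 16 11 34
dp:     1  2  2  3  1  2  3  3  2  4  5  5  3  4  3  6
Maximum dp value is 6.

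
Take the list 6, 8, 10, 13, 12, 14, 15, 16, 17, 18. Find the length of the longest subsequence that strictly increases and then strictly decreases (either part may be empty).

inc[i] = longest strictly increasing subsequence ending at i; dec[i] = longest strictly decreasing subsequence starting at i:
i:      1  2  3  4  5  6  7  8  9 10
a[i]:   6  8 10 13 12 14 15 16 17 18
inc:    1  2  3  4  4  5  6  7  8  9
dec:    1  1  1  2  1  1  1  1  1  1
Best peak at i=10 (value 18): inc=9, dec=1, length 9+1−1 = 9.

9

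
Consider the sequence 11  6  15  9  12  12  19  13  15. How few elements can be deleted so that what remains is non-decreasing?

3

Fewest deletions = n − (longest non-decreasing subsequence).
Patience tails:
11 → extends → [11]
6 → replaces 11 → [6]
15 → extends → [6, 15]
9 → replaces 15 → [6, 9]
12 → extends → [6, 9, 12]
12 → extends → [6, 9, 12, 12]
19 → extends → [6, 9, 12, 12, 19]
13 → replaces 19 → [6, 9, 12, 12, 13]
15 → extends → [6, 9, 12, 12, 13, 15]
Longest non-decreasing subsequence has length 6, so deletions = 9 − 6 = 3.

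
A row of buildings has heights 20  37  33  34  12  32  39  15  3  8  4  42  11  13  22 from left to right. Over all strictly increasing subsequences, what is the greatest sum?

168

Let S[i] be the best sum of a strictly increasing subsequence ending at i:
i:       1   2   3   4   5   6   7   8   9  10  11  12  13  14  15
a[i]:   20  37  33  34  12  32  39  15   3   8   4  42  11  13  22
S:      20  57  53  87  12  52 126  27   3  11   7 168  22  35  57
Maximum is 168 (e.g. 20 + 33 + 34 + 39 + 42).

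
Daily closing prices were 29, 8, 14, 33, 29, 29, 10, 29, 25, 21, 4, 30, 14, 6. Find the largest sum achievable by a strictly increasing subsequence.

Let S[i] be the best sum of a strictly increasing subsequence ending at i:
i:      1  2  3  4  5  6  7  8  9 10 11 12 13 14
a[i]:  29  8 14 33 29 29 10 29 25 21  4 30 14  6
S:     29  8 22 62 51 51 18 51 47 43  4 81 32 10
Maximum is 81 (e.g. 8 + 14 + 29 + 30).

81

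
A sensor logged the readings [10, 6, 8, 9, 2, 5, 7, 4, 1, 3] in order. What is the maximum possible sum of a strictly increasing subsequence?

23

Let S[i] be the best sum of a strictly increasing subsequence ending at i:
i:      1  2  3  4  5  6  7  8  9 10
a[i]:  10  6  8  9  2  5  7  4  1  3
S:     10  6 14 23  2  7 14  6  1  5
Maximum is 23 (e.g. 6 + 8 + 9).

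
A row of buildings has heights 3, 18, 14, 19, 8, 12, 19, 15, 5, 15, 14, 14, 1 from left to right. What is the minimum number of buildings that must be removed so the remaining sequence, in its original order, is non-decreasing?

8

Fewest deletions = n − (longest non-decreasing subsequence).
Patience tails:
3 → extends → [3]
18 → extends → [3, 18]
14 → replaces 18 → [3, 14]
19 → extends → [3, 14, 19]
8 → replaces 14 → [3, 8, 19]
12 → replaces 19 → [3, 8, 12]
19 → extends → [3, 8, 12, 19]
15 → replaces 19 → [3, 8, 12, 15]
5 → replaces 8 → [3, 5, 12, 15]
15 → extends → [3, 5, 12, 15, 15]
14 → replaces 15 → [3, 5, 12, 14, 15]
14 → replaces 15 → [3, 5, 12, 14, 14]
1 → replaces 3 → [1, 5, 12, 14, 14]
Longest non-decreasing subsequence has length 5, so deletions = 13 − 5 = 8.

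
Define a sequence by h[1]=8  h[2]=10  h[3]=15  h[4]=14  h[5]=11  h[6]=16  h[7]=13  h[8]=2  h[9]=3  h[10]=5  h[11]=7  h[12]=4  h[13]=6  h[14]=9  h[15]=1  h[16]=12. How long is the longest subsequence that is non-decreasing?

Track the smallest tail for each achievable length (allowing ties):
8 → extends → [8]
10 → extends → [8, 10]
15 → extends → [8, 10, 15]
14 → replaces 15 → [8, 10, 14]
11 → replaces 14 → [8, 10, 11]
16 → extends → [8, 10, 11, 16]
13 → replaces 16 → [8, 10, 11, 13]
2 → replaces 8 → [2, 10, 11, 13]
3 → replaces 10 → [2, 3, 11, 13]
5 → replaces 11 → [2, 3, 5, 13]
7 → replaces 13 → [2, 3, 5, 7]
4 → replaces 5 → [2, 3, 4, 7]
6 → replaces 7 → [2, 3, 4, 6]
9 → extends → [2, 3, 4, 6, 9]
1 → replaces 2 → [1, 3, 4, 6, 9]
12 → extends → [1, 3, 4, 6, 9, 12]
Six tails, so the longest non-decreasing subsequence has length 6 (e.g. 2, 3, 5, 7, 9, 12).

6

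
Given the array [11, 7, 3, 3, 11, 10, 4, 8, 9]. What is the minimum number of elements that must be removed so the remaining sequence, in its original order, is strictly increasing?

5

Fewest deletions = n − (longest strictly increasing subsequence).
i:      1  2  3  4  5  6  7  8  9
a[i]:  11  7  3  3 11 10  4  8  9
dp:     1  1  1  1  2  2  2  3  4
max dp = 4, so deletions = 9 − 4 = 5.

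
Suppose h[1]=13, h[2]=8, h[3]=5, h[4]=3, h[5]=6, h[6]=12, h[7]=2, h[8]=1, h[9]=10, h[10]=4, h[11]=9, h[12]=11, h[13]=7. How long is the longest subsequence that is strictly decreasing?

Let dp[i] be the longest strictly decreasing subsequence ending at i:
i:      1  2  3  4  5  6  7  8  9 10 11 12 13
h[i]:  13  8  5  3  6 12  2  1 10  4  9 11  7
dp:     1  2  3  4  3  2  5  6  3  4  4  3  5
Maximum is 6.

6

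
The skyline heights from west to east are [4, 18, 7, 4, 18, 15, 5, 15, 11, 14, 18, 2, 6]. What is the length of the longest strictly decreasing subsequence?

4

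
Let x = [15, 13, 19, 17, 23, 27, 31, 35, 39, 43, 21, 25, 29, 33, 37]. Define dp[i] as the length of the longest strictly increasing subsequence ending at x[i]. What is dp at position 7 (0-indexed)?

dp[i] = 1 + max{dp[j] : j<i, x[j]<x[i]} (or 1 if no such j):
i:      0  1  2  3  4  5  6  7  8  9 10 11 12 13 14
x[i]:  15 13 19 17 23 27 31 35 39 43 21 25 29 33 37
dp:     1  1  2  2  3  4  5  6  7  8  3  4  5  6  7
At index 7 the value is 6.

6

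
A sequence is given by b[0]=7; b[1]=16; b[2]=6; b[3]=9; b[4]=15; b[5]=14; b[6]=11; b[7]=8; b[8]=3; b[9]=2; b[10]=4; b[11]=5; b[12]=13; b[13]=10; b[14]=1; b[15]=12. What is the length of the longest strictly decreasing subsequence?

Negate each value so 'decreasing' becomes 'increasing', then run patience tails on the negated sequence:
-7 → extends → [-7]
-16 → replaces -7 → [-16]
-6 → extends → [-16, -6]
-9 → replaces -6 → [-16, -9]
-15 → replaces -9 → [-16, -15]
-14 → extends → [-16, -15, -14]
-11 → extends → [-16, -15, -14, -11]
-8 → extends → [-16, -15, -14, -11, -8]
-3 → extends → [-16, -15, -14, -11, -8, -3]
-2 → extends → [-16, -15, -14, -11, -8, -3, -2]
-4 → replaces -3 → [-16, -15, -14, -11, -8, -4, -2]
-5 → replaces -4 → [-16, -15, -14, -11, -8, -5, -2]
-13 → replaces -11 → [-16, -15, -14, -13, -8, -5, -2]
-10 → replaces -8 → [-16, -15, -14, -13, -10, -5, -2]
-1 → extends → [-16, -15, -14, -13, -10, -5, -2, -1]
-12 → replaces -10 → [-16, -15, -14, -13, -12, -5, -2, -1]
Eight tails, so the longest strictly decreasing subsequence of the original has length 8.

8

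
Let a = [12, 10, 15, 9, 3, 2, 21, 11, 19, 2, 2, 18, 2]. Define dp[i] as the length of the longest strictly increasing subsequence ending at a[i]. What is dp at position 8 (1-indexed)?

dp[i] = 1 + max{dp[j] : j<i, a[j]<a[i]} (or 1 if no such j):
i:      1  2  3  4  5  6  7  8  9 10 11 12 13
a[i]:  12 10 15  9  3  2 21 11 19  2  2 18  2
dp:     1  1  2  1  1  1  3  2  3  1  1  3  1
At index 8 the value is 2.

2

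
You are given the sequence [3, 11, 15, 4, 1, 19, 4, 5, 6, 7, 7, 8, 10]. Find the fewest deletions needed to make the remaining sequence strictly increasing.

6

Fewest deletions = n − (longest strictly increasing subsequence).
i:      1  2  3  4  5  6  7  8  9 10 11 12 13
a[i]:   3 11 15  4  1 19  4  5  6  7  7  8 10
dp:     1  2  3  2  1  4  2  3  4  5  5  6  7
max dp = 7, so deletions = 13 − 7 = 6.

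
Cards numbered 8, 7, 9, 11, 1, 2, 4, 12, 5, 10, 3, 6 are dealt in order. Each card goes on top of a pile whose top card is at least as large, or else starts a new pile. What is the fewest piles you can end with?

Place each on the leftmost legal pile:
8 → new pile 1 (tops now [8])
7 → pile 1 (tops now [7])
9 → new pile 2 (tops now [7, 9])
11 → new pile 3 (tops now [7, 9, 11])
1 → pile 1 (tops now [1, 9, 11])
2 → pile 2 (tops now [1, 2, 11])
4 → pile 3 (tops now [1, 2, 4])
12 → new pile 4 (tops now [1, 2, 4, 12])
5 → pile 4 (tops now [1, 2, 4, 5])
10 → new pile 5 (tops now [1, 2, 4, 5, 10])
3 → pile 3 (tops now [1, 2, 3, 5, 10])
6 → pile 5 (tops now [1, 2, 3, 5, 6])
Five piles.

5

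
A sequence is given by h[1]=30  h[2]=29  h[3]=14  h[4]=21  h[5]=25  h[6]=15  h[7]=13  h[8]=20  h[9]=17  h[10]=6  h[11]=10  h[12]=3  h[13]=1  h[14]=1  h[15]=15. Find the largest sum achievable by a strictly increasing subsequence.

Let S[i] be the best sum of a strictly increasing subsequence ending at i:
i:      1  2  3  4  5  6  7  8  9 10 11 12 13 14 15
h[i]:  30 29 14 21 25 15 13 20 17  6 10  3  1  1 15
S:     30 29 14 35 60 29 13 49 46  6 16  3  1  1 31
Maximum is 60 (e.g. 14 + 21 + 25).

60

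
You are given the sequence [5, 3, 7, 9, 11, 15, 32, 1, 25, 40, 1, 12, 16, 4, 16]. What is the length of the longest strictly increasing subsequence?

7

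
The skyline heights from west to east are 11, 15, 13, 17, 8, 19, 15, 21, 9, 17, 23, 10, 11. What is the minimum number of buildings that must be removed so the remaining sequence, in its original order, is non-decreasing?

Fewest deletions = n − (longest non-decreasing subsequence).
i:      1  2  3  4  5  6  7  8  9 10 11 12 13
a[i]:  11 15 13 17  8 19 15 21  9 17 23 10 11
dp:     1  2  2  3  1  4  3  5  2  4  6  3  4
max dp = 6, so deletions = 13 − 6 = 7.

7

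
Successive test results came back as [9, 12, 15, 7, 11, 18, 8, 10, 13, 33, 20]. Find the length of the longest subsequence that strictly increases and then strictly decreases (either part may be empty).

inc[i] = longest strictly increasing subsequence ending at i; dec[i] = longest strictly decreasing subsequence starting at i:
i:      1  2  3  4  5  6  7  8  9 10 11
a[i]:   9 12 15  7 11 18  8 10 13 33 20
inc:    1  2  3  1  2  4  2  3  4  5  5
dec:    2  3  3  1  2  2  1  1  1  2  1
Best peak at i=10 (value 33): inc=5, dec=2, length 5+2−1 = 6.

6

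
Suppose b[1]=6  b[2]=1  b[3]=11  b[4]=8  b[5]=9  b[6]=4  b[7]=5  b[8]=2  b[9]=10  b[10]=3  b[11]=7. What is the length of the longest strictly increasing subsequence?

4

Track the smallest tail for each achievable length (strict):
6 → extends → [6]
1 → replaces 6 → [1]
11 → extends → [1, 11]
8 → replaces 11 → [1, 8]
9 → extends → [1, 8, 9]
4 → replaces 8 → [1, 4, 9]
5 → replaces 9 → [1, 4, 5]
2 → replaces 4 → [1, 2, 5]
10 → extends → [1, 2, 5, 10]
3 → replaces 5 → [1, 2, 3, 10]
7 → replaces 10 → [1, 2, 3, 7]
Four tails, so the longest strictly increasing subsequence has length 4 (e.g. 6, 8, 9, 10).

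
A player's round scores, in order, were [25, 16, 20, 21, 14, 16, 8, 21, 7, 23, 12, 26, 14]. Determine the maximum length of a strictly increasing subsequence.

5

Track the smallest tail for each achievable length (strict):
25 → extends → [25]
16 → replaces 25 → [16]
20 → extends → [16, 20]
21 → extends → [16, 20, 21]
14 → replaces 16 → [14, 20, 21]
16 → replaces 20 → [14, 16, 21]
8 → replaces 14 → [8, 16, 21]
21 → already a tail → [8, 16, 21]
7 → replaces 8 → [7, 16, 21]
23 → extends → [7, 16, 21, 23]
12 → replaces 16 → [7, 12, 21, 23]
26 → extends → [7, 12, 21, 23, 26]
14 → replaces 21 → [7, 12, 14, 23, 26]
Five tails, so the longest strictly increasing subsequence has length 5 (e.g. 16, 20, 21, 23, 26).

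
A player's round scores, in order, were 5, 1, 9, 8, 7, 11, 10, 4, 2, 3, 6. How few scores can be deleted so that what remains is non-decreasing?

Fewest deletions = n − (longest non-decreasing subsequence).
Patience tails:
5 → extends → [5]
1 → replaces 5 → [1]
9 → extends → [1, 9]
8 → replaces 9 → [1, 8]
7 → replaces 8 → [1, 7]
11 → extends → [1, 7, 11]
10 → replaces 11 → [1, 7, 10]
4 → replaces 7 → [1, 4, 10]
2 → replaces 4 → [1, 2, 10]
3 → replaces 10 → [1, 2, 3]
6 → extends → [1, 2, 3, 6]
Longest non-decreasing subsequence has length 4, so deletions = 11 − 4 = 7.

7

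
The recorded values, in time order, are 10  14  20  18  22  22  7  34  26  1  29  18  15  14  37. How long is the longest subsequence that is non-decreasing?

Track the smallest tail for each achievable length (allowing ties):
10 → extends → [10]
14 → extends → [10, 14]
20 → extends → [10, 14, 20]
18 → replaces 20 → [10, 14, 18]
22 → extends → [10, 14, 18, 22]
22 → extends → [10, 14, 18, 22, 22]
7 → replaces 10 → [7, 14, 18, 22, 22]
34 → extends → [7, 14, 18, 22, 22, 34]
26 → replaces 34 → [7, 14, 18, 22, 22, 26]
1 → replaces 7 → [1, 14, 18, 22, 22, 26]
29 → extends → [1, 14, 18, 22, 22, 26, 29]
18 → replaces 22 → [1, 14, 18, 18, 22, 26, 29]
15 → replaces 18 → [1, 14, 15, 18, 22, 26, 29]
14 → replaces 15 → [1, 14, 14, 18, 22, 26, 29]
37 → extends → [1, 14, 14, 18, 22, 26, 29, 37]
Eight tails, so the longest non-decreasing subsequence has length 8 (e.g. 10, 14, 20, 22, 22, 26, 29, 37).

8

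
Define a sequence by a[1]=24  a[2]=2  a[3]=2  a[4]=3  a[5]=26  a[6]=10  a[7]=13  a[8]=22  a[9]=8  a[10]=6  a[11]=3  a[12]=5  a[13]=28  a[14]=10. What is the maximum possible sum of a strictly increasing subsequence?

Let S[i] be the best sum of a strictly increasing subsequence ending at i:
i:      1  2  3  4  5  6  7  8  9 10 11 12 13 14
a[i]:  24  2  2  3 26 10 13 22  8  6  3  5 28 10
S:     24  2  2  5 50 15 28 50 13 11  5 10 78 23
Maximum is 78 (e.g. 2 + 3 + 10 + 13 + 22 + 28).

78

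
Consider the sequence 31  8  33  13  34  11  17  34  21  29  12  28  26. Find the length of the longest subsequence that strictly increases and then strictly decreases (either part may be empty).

7

inc[i] = longest strictly increasing subsequence ending at i; dec[i] = longest strictly decreasing subsequence starting at i:
i:      1  2  3  4  5  6  7  8  9 10 11 12 13
a[i]:  31  8 33 13 34 11 17 34 21 29 12 28 26
inc:    1  1  2  2  3  2  3  4  4  5  3  5  5
dec:    4  1  4  2  4  1  2  4  2  3  1  2  1
Best peak at i=8 (value 34): inc=4, dec=4, length 4+4−1 = 7.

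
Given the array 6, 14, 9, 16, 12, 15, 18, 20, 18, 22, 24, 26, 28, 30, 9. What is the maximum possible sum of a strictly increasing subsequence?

210

Let S[i] be the best sum of a strictly increasing subsequence ending at i:
i:       1   2   3   4   5   6   7   8   9  10  11  12  13  14  15
a[i]:    6  14   9  16  12  15  18  20  18  22  24  26  28  30   9
S:       6  20  15  36  27  42  60  80  60 102 126 152 180 210  15
Maximum is 210 (e.g. 6 + 9 + 12 + 15 + 18 + 20 + 22 + 24 + 26 + 28 + 30).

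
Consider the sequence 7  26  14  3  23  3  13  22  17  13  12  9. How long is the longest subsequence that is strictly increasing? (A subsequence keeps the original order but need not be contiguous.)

Track the smallest tail for each achievable length (strict):
7 → extends → [7]
26 → extends → [7, 26]
14 → replaces 26 → [7, 14]
3 → replaces 7 → [3, 14]
23 → extends → [3, 14, 23]
3 → already a tail → [3, 14, 23]
13 → replaces 14 → [3, 13, 23]
22 → replaces 23 → [3, 13, 22]
17 → replaces 22 → [3, 13, 17]
13 → already a tail → [3, 13, 17]
12 → replaces 13 → [3, 12, 17]
9 → replaces 12 → [3, 9, 17]
Three tails, so the longest strictly increasing subsequence has length 3 (e.g. 7, 14, 23).

3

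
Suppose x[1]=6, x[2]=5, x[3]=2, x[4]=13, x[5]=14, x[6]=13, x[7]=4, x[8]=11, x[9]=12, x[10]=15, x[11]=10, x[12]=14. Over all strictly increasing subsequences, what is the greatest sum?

Let S[i] be the best sum of a strictly increasing subsequence ending at i:
i:      1  2  3  4  5  6  7  8  9 10 11 12
x[i]:   6  5  2 13 14 13  4 11 12 15 10 14
S:      6  5  2 19 33 19  6 17 29 48 16 43
Maximum is 48 (e.g. 6 + 13 + 14 + 15).

48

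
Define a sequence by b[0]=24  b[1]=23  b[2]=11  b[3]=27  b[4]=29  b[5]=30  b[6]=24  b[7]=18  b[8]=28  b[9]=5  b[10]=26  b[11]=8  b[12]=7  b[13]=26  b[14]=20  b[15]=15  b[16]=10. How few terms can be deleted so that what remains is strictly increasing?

13

Fewest deletions = n − (longest strictly increasing subsequence).
Patience tails:
24 → extends → [24]
23 → replaces 24 → [23]
11 → replaces 23 → [11]
27 → extends → [11, 27]
29 → extends → [11, 27, 29]
30 → extends → [11, 27, 29, 30]
24 → replaces 27 → [11, 24, 29, 30]
18 → replaces 24 → [11, 18, 29, 30]
28 → replaces 29 → [11, 18, 28, 30]
5 → replaces 11 → [5, 18, 28, 30]
26 → replaces 28 → [5, 18, 26, 30]
8 → replaces 18 → [5, 8, 26, 30]
7 → replaces 8 → [5, 7, 26, 30]
26 → already a tail → [5, 7, 26, 30]
20 → replaces 26 → [5, 7, 20, 30]
15 → replaces 20 → [5, 7, 15, 30]
10 → replaces 15 → [5, 7, 10, 30]
Longest strictly increasing subsequence has length 4, so deletions = 17 − 4 = 13.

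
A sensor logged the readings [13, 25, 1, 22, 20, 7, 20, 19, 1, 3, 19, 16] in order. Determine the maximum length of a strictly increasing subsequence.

Track the smallest tail for each achievable length (strict):
13 → extends → [13]
25 → extends → [13, 25]
1 → replaces 13 → [1, 25]
22 → replaces 25 → [1, 22]
20 → replaces 22 → [1, 20]
7 → replaces 20 → [1, 7]
20 → extends → [1, 7, 20]
19 → replaces 20 → [1, 7, 19]
1 → already a tail → [1, 7, 19]
3 → replaces 7 → [1, 3, 19]
19 → already a tail → [1, 3, 19]
16 → replaces 19 → [1, 3, 16]
Three tails, so the longest strictly increasing subsequence has length 3 (e.g. 1, 7, 20).

3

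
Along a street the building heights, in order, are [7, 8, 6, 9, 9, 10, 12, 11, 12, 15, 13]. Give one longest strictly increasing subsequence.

Patience tails give the LIS length; then backtrack through the dp parents:
7 → extends → [7]
8 → extends → [7, 8]
6 → replaces 7 → [6, 8]
9 → extends → [6, 8, 9]
9 → already a tail → [6, 8, 9]
10 → extends → [6, 8, 9, 10]
12 → extends → [6, 8, 9, 10, 12]
11 → replaces 12 → [6, 8, 9, 10, 11]
12 → extends → [6, 8, 9, 10, 11, 12]
15 → extends → [6, 8, 9, 10, 11, 12, 15]
13 → replaces 15 → [6, 8, 9, 10, 11, 12, 13]
Length 7; one witness is 7, 8, 9, 10, 11, 12, 15.

7, 8, 9, 10, 11, 12, 15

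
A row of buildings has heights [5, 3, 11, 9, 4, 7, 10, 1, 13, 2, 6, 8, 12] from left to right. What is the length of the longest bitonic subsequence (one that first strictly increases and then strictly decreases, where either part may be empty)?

inc[i] = longest strictly increasing subsequence ending at i; dec[i] = longest strictly decreasing subsequence starting at i:
i:      1  2  3  4  5  6  7  8  9 10 11 12 13
a[i]:   5  3 11  9  4  7 10  1 13  2  6  8 12
inc:    1  1  2  2  2  3  4  1  5  2  3  4  5
dec:    3  2  4  3  2  2  2  1  2  1  1  1  1
Best peak at i=9 (value 13): inc=5, dec=2, length 5+2−1 = 6.

6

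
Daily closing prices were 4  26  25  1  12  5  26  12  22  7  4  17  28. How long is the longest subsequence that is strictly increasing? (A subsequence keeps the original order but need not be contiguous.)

Let dp[i] be the length of the longest such subsequence ending at index i:
i:      1  2  3  4  5  6  7  8  9 10 11 12 13
a[i]:   4 26 25  1 12  5 26 12 22  7  4 17 28
dp:     1  2  2  1  2  2  3  3  4  3  2  4  5
Maximum dp value is 5.

5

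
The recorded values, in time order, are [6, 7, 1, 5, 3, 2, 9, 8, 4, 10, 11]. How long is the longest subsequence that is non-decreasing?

5

Track the smallest tail for each achievable length (allowing ties):
6 → extends → [6]
7 → extends → [6, 7]
1 → replaces 6 → [1, 7]
5 → replaces 7 → [1, 5]
3 → replaces 5 → [1, 3]
2 → replaces 3 → [1, 2]
9 → extends → [1, 2, 9]
8 → replaces 9 → [1, 2, 8]
4 → replaces 8 → [1, 2, 4]
10 → extends → [1, 2, 4, 10]
11 → extends → [1, 2, 4, 10, 11]
Five tails, so the longest non-decreasing subsequence has length 5 (e.g. 6, 7, 9, 10, 11).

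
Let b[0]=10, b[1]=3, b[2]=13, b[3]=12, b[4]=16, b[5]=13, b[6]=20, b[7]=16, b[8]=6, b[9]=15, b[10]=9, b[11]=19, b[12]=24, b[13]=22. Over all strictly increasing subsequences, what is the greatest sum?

Let S[i] be the best sum of a strictly increasing subsequence ending at i:
i:      0  1  2  3  4  5  6  7  8  9 10 11 12 13
b[i]:  10  3 13 12 16 13 20 16  6 15  9 19 24 22
S:     10  3 23 22 39 35 59 51  9 50 18 70 94 92
Maximum is 94 (e.g. 10 + 12 + 13 + 16 + 19 + 24).

94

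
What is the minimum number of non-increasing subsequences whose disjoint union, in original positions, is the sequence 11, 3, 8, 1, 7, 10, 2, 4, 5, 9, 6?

5

Place each on the leftmost legal pile:
11 → new pile 1 (tops now [11])
3 → pile 1 (tops now [3])
8 → new pile 2 (tops now [3, 8])
1 → pile 1 (tops now [1, 8])
7 → pile 2 (tops now [1, 7])
10 → new pile 3 (tops now [1, 7, 10])
2 → pile 2 (tops now [1, 2, 10])
4 → pile 3 (tops now [1, 2, 4])
5 → new pile 4 (tops now [1, 2, 4, 5])
9 → new pile 5 (tops now [1, 2, 4, 5, 9])
6 → pile 5 (tops now [1, 2, 4, 5, 6])
Five piles.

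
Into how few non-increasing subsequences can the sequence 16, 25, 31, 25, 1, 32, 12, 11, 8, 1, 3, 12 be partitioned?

Place each on the leftmost legal pile:
16 → new pile 1 (tops now [16])
25 → new pile 2 (tops now [16, 25])
31 → new pile 3 (tops now [16, 25, 31])
25 → pile 2 (tops now [16, 25, 31])
1 → pile 1 (tops now [1, 25, 31])
32 → new pile 4 (tops now [1, 25, 31, 32])
12 → pile 2 (tops now [1, 12, 31, 32])
11 → pile 2 (tops now [1, 11, 31, 32])
8 → pile 2 (tops now [1, 8, 31, 32])
1 → pile 1 (tops now [1, 8, 31, 32])
3 → pile 2 (tops now [1, 3, 31, 32])
12 → pile 3 (tops now [1, 3, 12, 32])
Four piles.

4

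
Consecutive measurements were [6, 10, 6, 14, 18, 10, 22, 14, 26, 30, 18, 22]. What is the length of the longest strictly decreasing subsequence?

Negate each value so 'decreasing' becomes 'increasing', then run patience tails on the negated sequence:
-6 → extends → [-6]
-10 → replaces -6 → [-10]
-6 → extends → [-10, -6]
-14 → replaces -10 → [-14, -6]
-18 → replaces -14 → [-18, -6]
-10 → replaces -6 → [-18, -10]
-22 → replaces -18 → [-22, -10]
-14 → replaces -10 → [-22, -14]
-26 → replaces -22 → [-26, -14]
-30 → replaces -26 → [-30, -14]
-18 → replaces -14 → [-30, -18]
-22 → replaces -18 → [-30, -22]
Two tails, so the longest strictly decreasing subsequence of the original has length 2.

2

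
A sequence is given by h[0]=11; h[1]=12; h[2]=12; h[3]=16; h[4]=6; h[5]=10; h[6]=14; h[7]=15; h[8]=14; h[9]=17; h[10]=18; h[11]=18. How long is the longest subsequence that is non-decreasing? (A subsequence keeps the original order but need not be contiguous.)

Let dp[i] be the length of the longest such subsequence ending at index i:
i:      0  1  2  3  4  5  6  7  8  9 10 11
h[i]:  11 12 12 16  6 10 14 15 14 17 18 18
dp:     1  2  3  4  1  2  4  5  5  6  7  8
Maximum dp value is 8.

8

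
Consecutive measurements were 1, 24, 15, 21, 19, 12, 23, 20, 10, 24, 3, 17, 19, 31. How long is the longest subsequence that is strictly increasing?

Track the smallest tail for each achievable length (strict):
1 → extends → [1]
24 → extends → [1, 24]
15 → replaces 24 → [1, 15]
21 → extends → [1, 15, 21]
19 → replaces 21 → [1, 15, 19]
12 → replaces 15 → [1, 12, 19]
23 → extends → [1, 12, 19, 23]
20 → replaces 23 → [1, 12, 19, 20]
10 → replaces 12 → [1, 10, 19, 20]
24 → extends → [1, 10, 19, 20, 24]
3 → replaces 10 → [1, 3, 19, 20, 24]
17 → replaces 19 → [1, 3, 17, 20, 24]
19 → replaces 20 → [1, 3, 17, 19, 24]
31 → extends → [1, 3, 17, 19, 24, 31]
Six tails, so the longest strictly increasing subsequence has length 6 (e.g. 1, 15, 21, 23, 24, 31).

6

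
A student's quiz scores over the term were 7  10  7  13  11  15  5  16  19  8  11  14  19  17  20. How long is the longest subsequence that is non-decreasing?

Track the smallest tail for each achievable length (allowing ties):
7 → extends → [7]
10 → extends → [7, 10]
7 → replaces 10 → [7, 7]
13 → extends → [7, 7, 13]
11 → replaces 13 → [7, 7, 11]
15 → extends → [7, 7, 11, 15]
5 → replaces 7 → [5, 7, 11, 15]
16 → extends → [5, 7, 11, 15, 16]
19 → extends → [5, 7, 11, 15, 16, 19]
8 → replaces 11 → [5, 7, 8, 15, 16, 19]
11 → replaces 15 → [5, 7, 8, 11, 16, 19]
14 → replaces 16 → [5, 7, 8, 11, 14, 19]
19 → extends → [5, 7, 8, 11, 14, 19, 19]
17 → replaces 19 → [5, 7, 8, 11, 14, 17, 19]
20 → extends → [5, 7, 8, 11, 14, 17, 19, 20]
Eight tails, so the longest non-decreasing subsequence has length 8 (e.g. 7, 10, 13, 15, 16, 19, 19, 20).

8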